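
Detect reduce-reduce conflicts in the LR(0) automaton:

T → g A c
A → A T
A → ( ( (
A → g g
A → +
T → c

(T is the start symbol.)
Yes — I10: [T → c .] vs [T → g A c .]

A reduce-reduce conflict occurs when an LR(0) state has two complete items [A → α .] and [B → β .] — both call for a reduction, and with no lookahead the parser cannot choose between them.

Augment with T' → T and build the canonical LR(0) collection (I0 = CLOSURE({[T' → . T]}), then GOTO on every symbol after a dot until no new states appear). It has 13 states:
  I0: { [T → . c], [T → . g A c], [T' → . T] }  — shift
  I1: { [T' → T .] }  — accept
  I2: { [T → c .] }  — reduce
  I3: { [A → . ( ( (], [A → . +], [A → . A T], [A → . g g], [T → g . A c] }  — shift
  I4: { [A → ( . ( (] }  — shift
  I5: { [A → + .] }  — reduce
  I6: { [A → A . T], [T → . c], [T → . g A c], [T → g A . c] }  — shift
  I7: { [A → g . g] }  — shift
  I8: { [A → g g .] }  — reduce
  I9: { [A → A T .] }  — reduce
  I10: { [T → c .], [T → g A c .] }  — 2 reduces
  I11: { [A → ( ( . (] }  — shift
  I12: { [A → ( ( ( .] }  — reduce

I10 contains complete items [T → c .], [T → g A c .] — reduce-reduce conflict.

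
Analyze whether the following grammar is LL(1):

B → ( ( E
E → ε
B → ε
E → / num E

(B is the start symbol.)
A grammar is LL(1) if for each non-terminal N with multiple productions, the predict sets of those productions are pairwise disjoint, where PREDICT(N → α) = (FIRST(α) \ {ε}) ∪ (FOLLOW(N) if α ⇒* ε).

Relevant sets:
  FOLLOW(B) = { $ }
  FOLLOW(E) = { $ }

For B:
  PREDICT(B → '(' '(' E) = { '(' }
  PREDICT(B → ε) = { $ }
For E:
  PREDICT(E → ε) = { $ }
  PREDICT(E → '/' num E) = { '/' }

All predict sets are disjoint. The grammar IS LL(1).

Answer: Yes, the grammar is LL(1).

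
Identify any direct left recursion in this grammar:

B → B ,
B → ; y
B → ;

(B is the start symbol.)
Yes, B is left-recursive

B → B ,: LEFT RECURSIVE (starts with B)
B → ; y: starts with ';'
B → ;: starts with ';'

The grammar has direct left recursion on: B.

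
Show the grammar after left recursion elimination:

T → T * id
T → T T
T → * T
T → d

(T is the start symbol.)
T is directly left-recursive. The standard transformation for
  A → A α₁ | ... | A α_m | β₁ | ... | β_n
is
  A  → β₁ A' | ... | β_n A'
  A' → α₁ A' | ... | α_m A' | ε

T → * T becomes T → * T T'
T → d becomes T → d T'
T → T * id becomes T' → * id T'
T → T T becomes T' → T T'
Add T' → ε

Resulting grammar:
T → * T T'
T → d T'
T' → * id T'
T' → T T'
T' → ε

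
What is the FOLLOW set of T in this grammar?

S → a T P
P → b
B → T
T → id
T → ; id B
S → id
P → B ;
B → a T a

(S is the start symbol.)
{ ';', 'a', 'b', 'id' }

To compute FOLLOW(T), find every occurrence of T on a right-hand side N → α T β: add FIRST(β) \ {ε}, and if β is empty or nullable also add FOLLOW(N). Iterate to a fixed point.

In S → a T P: T is followed by P, add FIRST(P) \ {ε} = { ';', 'a', 'b', 'id' }
In B → T: T is at the end, add FOLLOW(B)
In B → a T a: T is followed by a, add FIRST(a) \ {ε} = { 'a' }

The FOLLOW sets referred to above (computed the same way, to a fixed point):
  FOLLOW(B) = { ';', 'a', 'b', 'id' }

Taking the union: FOLLOW(T) = { ';', 'a', 'b', 'id' }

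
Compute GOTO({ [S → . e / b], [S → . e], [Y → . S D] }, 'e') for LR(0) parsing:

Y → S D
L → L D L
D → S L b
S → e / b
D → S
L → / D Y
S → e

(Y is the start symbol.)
{ [S → e . / b], [S → e .] }

GOTO(I, 'e') = CLOSURE({ [A → αX.β] : [A → α.Xβ] ∈ I, X = 'e' })

Items with dot before 'e', with the dot advanced:
  [S → . e] → [S → e .]
  [S → . e / b] → [S → e . / b]
Closure adds nothing (no advanced item has the dot before a non-terminal).

GOTO = { [S → e . / b], [S → e .] }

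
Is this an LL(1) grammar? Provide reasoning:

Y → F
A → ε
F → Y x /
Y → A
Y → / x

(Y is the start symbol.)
A grammar is LL(1) if for each non-terminal N with multiple productions, the predict sets of those productions are pairwise disjoint, where PREDICT(N → α) = (FIRST(α) \ {ε}) ∪ (FOLLOW(N) if α ⇒* ε).

Relevant sets:
  FIRST(F) = { '/', 'x' }
  FIRST(A) = { ε }
  FOLLOW(Y) = { $, 'x' }

For Y:
  PREDICT(Y → F) = { '/', 'x' }
  PREDICT(Y → A) = { $, 'x' }
  PREDICT(Y → '/' x) = { '/' }
A, F have a single production, so nothing to check there.

Conflict found: Predict set conflict for Y: { 'x' }
The grammar is NOT LL(1).

Answer: No. Predict set conflict for Y: { 'x' }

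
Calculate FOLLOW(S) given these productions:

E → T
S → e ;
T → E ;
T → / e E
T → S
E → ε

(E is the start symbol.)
In T → S: S is at the end, add FOLLOW(T)

The FOLLOW sets referred to above (computed the same way, to a fixed point):
  FOLLOW(T) = { $, ';' }

Taking the union: FOLLOW(S) = { $, ';' }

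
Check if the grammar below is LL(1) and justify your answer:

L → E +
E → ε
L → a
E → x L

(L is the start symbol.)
A grammar is LL(1) if for each non-terminal N with multiple productions, the predict sets of those productions are pairwise disjoint, where PREDICT(N → α) = (FIRST(α) \ {ε}) ∪ (FOLLOW(N) if α ⇒* ε).

Relevant sets:
  FIRST(E) = { 'x', ε }
  FOLLOW(E) = { '+' }

For L:
  PREDICT(L → E '+') = { '+', 'x' }
  PREDICT(L → a) = { 'a' }
For E:
  PREDICT(E → ε) = { '+' }
  PREDICT(E → x L) = { 'x' }

All predict sets are disjoint. The grammar IS LL(1).

Answer: Yes, the grammar is LL(1).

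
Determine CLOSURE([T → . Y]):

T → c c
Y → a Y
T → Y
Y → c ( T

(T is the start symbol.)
{ [T → . Y], [Y → . a Y], [Y → . c ( T] }

To compute CLOSURE, for each item [A → α.Bβ] where B is a non-terminal, add [B → .γ] for all productions B → γ; repeat for the newly added items until nothing changes.

Start with: [T → . Y]
  [T → . Y] has the dot before Y: add [Y → . a Y], [Y → . c ( T]
No further items can be added.

CLOSURE = { [T → . Y], [Y → . a Y], [Y → . c ( T] }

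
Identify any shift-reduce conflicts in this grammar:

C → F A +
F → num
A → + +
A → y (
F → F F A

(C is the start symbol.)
A shift-reduce conflict occurs when an LR(0) state has both:
  - a complete (reduce) item [A → α .] (dot at the end), and
  - a shift item [B → β . c γ] (dot before a terminal).

Augment with C' → C and build the canonical LR(0) collection (I0 = CLOSURE({[C' → . C]}), then GOTO on every symbol after a dot until no new states appear). It has 12 states:
  I0: { [C → . F A +], [C' → . C], [F → . F F A], [F → . num] }  — shift
  I1: { [C' → C .] }  — accept
  I2: { [A → . + +], [A → . y (], [C → F . A +], [F → . F F A], [F → . num], [F → F . F A] }  — shift
  I3: { [F → num .] }  — reduce
  I4: { [A → + . +] }  — shift
  I5: { [C → F A . +] }  — shift
  I6: { [A → . + +], [A → . y (], [F → . F F A], [F → . num], [F → F . F A], [F → F F . A] }  — shift
  I7: { [A → y . (] }  — shift
  I8: { [A → y ( .] }  — reduce
  I9: { [F → F F A .] }  — reduce
  I10: { [C → F A + .] }  — reduce
  I11: { [A → + + .] }  — reduce

No state contains both a complete item and a shift item.

Answer: No shift-reduce conflicts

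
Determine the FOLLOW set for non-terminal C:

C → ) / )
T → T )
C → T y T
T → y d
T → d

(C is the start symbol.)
{ $ }

To compute FOLLOW(C), find every occurrence of C on a right-hand side N → α C β: add FIRST(β) \ {ε}, and if β is empty or nullable also add FOLLOW(N). Iterate to a fixed point.

C is the start symbol, so $ ∈ FOLLOW(C).
C does not occur on any right-hand side.

Taking the union: FOLLOW(C) = { $ }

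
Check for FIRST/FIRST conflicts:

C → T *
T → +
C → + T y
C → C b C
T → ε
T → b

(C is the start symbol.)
FIRST sets of the non-terminals at (or reachable through a nullable prefix from) the front of some alternative:
  FIRST(T) = { '+', 'b', ε }
  FIRST(C) = { '*', '+', 'b' }

Productions for C:
  C → T *: FIRST = { '*', '+', 'b' }
  C → + T y: FIRST = { '+' }
  C → C b C: FIRST = { '*', '+', 'b' }
Productions for T:
  T → +: FIRST = { '+' }
  T → ε: FIRST = { ε }
  T → b: FIRST = { 'b' }

Conflict for C: C → T * and C → + T y
  Overlap: { '+' }
Conflict for C: C → T * and C → C b C
  Overlap: { '*', '+', 'b' }
Conflict for C: C → + T y and C → C b C
  Overlap: { '+' }

Answer: Yes. C → T '*' / C → '+' T y on { '+' }; C → T '*' / C → C b C on { '*', '+', 'b' }; C → '+' T y / C → C b C on { '+' }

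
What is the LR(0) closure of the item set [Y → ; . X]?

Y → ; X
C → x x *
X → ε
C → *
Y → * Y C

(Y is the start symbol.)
Start with: [Y → ; . X]
  [Y → ; . X] has the dot before X: add [X → .]
No further items can be added.

CLOSURE = { [X → .], [Y → ; . X] }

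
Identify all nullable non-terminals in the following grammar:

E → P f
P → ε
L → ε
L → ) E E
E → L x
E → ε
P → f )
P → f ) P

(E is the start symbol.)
ε-productions: P → ε, L → ε, E → ε
So P, L, E are immediately nullable.
Every non-terminal is now nullable.
Nullable = { 'E', 'L', 'P' }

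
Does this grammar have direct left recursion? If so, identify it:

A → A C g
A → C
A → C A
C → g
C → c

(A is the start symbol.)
Direct left recursion occurs when N → N α for some non-terminal N (the right-hand side begins with the left-hand side itself).

A → A C g: LEFT RECURSIVE (starts with A)
A → C: starts with C
A → C A: starts with C
C → g: starts with g
C → c: starts with c

The grammar has direct left recursion on: A.

Answer: Yes, A is left-recursive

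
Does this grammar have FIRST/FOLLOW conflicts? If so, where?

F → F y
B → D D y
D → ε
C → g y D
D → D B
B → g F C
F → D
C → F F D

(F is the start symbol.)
Yes. F → F y with FOLLOW(F) on { 'g', 'y' }; D → D B with FOLLOW(D) on { 'g', 'y' }; C → g y D with FOLLOW(C) on { 'g' }

Nullable non-terminals: C, D, F.
FIRST sets used below: FIRST(F) = { 'g', 'y', ε }, FIRST(D) = { 'g', 'y', ε }, FIRST(B) = { 'g', 'y' }

C: nullable alternative(s) C → F F D; FOLLOW(C) = { $, 'g', 'y' }
  C → g y D: FIRST \ {ε} = { 'g' } — overlaps FOLLOW(C) on { 'g' }: CONFLICT
  C → F F D: FIRST \ {ε} = { 'g', 'y' } — this is the only nullable alternative, skip

D: nullable alternative(s) D → ε; FOLLOW(D) = { $, 'g', 'y' }
  D → ε: FIRST \ {ε} = { } — this is the only nullable alternative, skip
  D → D B: FIRST \ {ε} = { 'g', 'y' } — overlaps FOLLOW(D) on { 'g', 'y' }: CONFLICT

F: nullable alternative(s) F → D; FOLLOW(F) = { $, 'g', 'y' }
  F → F y: FIRST \ {ε} = { 'g', 'y' } — overlaps FOLLOW(F) on { 'g', 'y' }: CONFLICT
  F → D: FIRST \ {ε} = { 'g', 'y' } — this is the only nullable alternative, skip

B has no nullable alternative, so no FIRST/FOLLOW check is needed there.

So the grammar has 3 FIRST/FOLLOW conflicts (marked CONFLICT above).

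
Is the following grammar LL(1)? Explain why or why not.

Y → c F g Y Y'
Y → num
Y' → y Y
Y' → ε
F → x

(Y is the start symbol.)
A grammar is LL(1) if for each non-terminal N with multiple productions, the predict sets of those productions are pairwise disjoint, where PREDICT(N → α) = (FIRST(α) \ {ε}) ∪ (FOLLOW(N) if α ⇒* ε).

Relevant sets:
  FOLLOW(Y') = { $, 'y' }

For Y:
  PREDICT(Y → c F g Y Y') = { 'c' }
  PREDICT(Y → num) = { 'num' }
For Y':
  PREDICT(Y' → y Y) = { 'y' }
  PREDICT(Y' → ε) = { $, 'y' }
F has a single production, so nothing to check there.

Conflict found: Predict set conflict for Y': { 'y' }
The grammar is NOT LL(1).

Answer: No. Predict set conflict for Y': { 'y' }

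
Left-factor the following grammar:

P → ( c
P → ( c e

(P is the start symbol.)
P → ( c P'
P' → ε
P' → e

Left-factoring transforms A → αβ₁ | αβ₂ into A → αA' and A' → β₁ | β₂
(α is the longest common prefix among the alternatives). Repeat until
no nonterminal has two alternatives with a common prefix.

Round 1: P has alternatives sharing prefix '( c'. Introduce P': P → ( c P'
  Add: P' → ε
  Add: P' → e

No remaining common prefixes — done.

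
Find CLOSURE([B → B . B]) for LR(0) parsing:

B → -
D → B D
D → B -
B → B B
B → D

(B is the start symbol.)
Start with: [B → B . B]
  [B → B . B] has the dot before B: add [B → . -], [B → . B B], [B → . D]
  [B → . D] has the dot before D: add [D → . B D], [D → . B -]
No further items can be added.

CLOSURE = { [B → . -], [B → . B B], [B → . D], [B → B . B], [D → . B -], [D → . B D] }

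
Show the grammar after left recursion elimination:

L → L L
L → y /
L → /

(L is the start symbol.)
L → y / L'
L → / L'
L' → L L'
L' → ε

L is directly left-recursive. The standard transformation for
  A → A α₁ | ... | A α_m | β₁ | ... | β_n
is
  A  → β₁ A' | ... | β_n A'
  A' → α₁ A' | ... | α_m A' | ε

L → y / becomes L → y / L'
L → / becomes L → / L'
L → L L becomes L' → L L'
Add L' → ε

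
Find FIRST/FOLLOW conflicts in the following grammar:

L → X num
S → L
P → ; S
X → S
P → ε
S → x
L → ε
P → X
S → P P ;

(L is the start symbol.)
Yes. L → X num with FOLLOW(L) on { ';', 'num', 'x' }; S → x with FOLLOW(S) on { 'x' }; S → P P ';' with FOLLOW(S) on { ';', 'num', 'x' }; P → ';' S with FOLLOW(P) on { ';' }; P → X with FOLLOW(P) on { ';', 'num', 'x' }

Nullable non-terminals: L, P, S, X.
FIRST sets used below: FIRST(X) = { ';', 'num', 'x', ε }, FIRST(L) = { ';', 'num', 'x', ε }, FIRST(P) = { ';', 'num', 'x', ε }

L: nullable alternative(s) L → ε; FOLLOW(L) = { $, ';', 'num', 'x' }
  L → X num: FIRST \ {ε} = { ';', 'num', 'x' } — overlaps FOLLOW(L) on { ';', 'num', 'x' }: CONFLICT
  L → ε: FIRST \ {ε} = { } — this is the only nullable alternative, skip

P: nullable alternative(s) P → ε, P → X; FOLLOW(P) = { ';', 'num', 'x' }
  P → ; S: FIRST \ {ε} = { ';' } — overlaps FOLLOW(P) on { ';' }: CONFLICT
  P → ε: FIRST \ {ε} = { } — disjoint from FOLLOW(P)
  P → X: FIRST \ {ε} = { ';', 'num', 'x' } — overlaps FOLLOW(P) on { ';', 'num', 'x' }: CONFLICT

S: nullable alternative(s) S → L; FOLLOW(S) = { ';', 'num', 'x' }
  S → L: FIRST \ {ε} = { ';', 'num', 'x' } — this is the only nullable alternative, skip
  S → x: FIRST \ {ε} = { 'x' } — overlaps FOLLOW(S) on { 'x' }: CONFLICT
  S → P P ;: FIRST \ {ε} = { ';', 'num', 'x' } — overlaps FOLLOW(S) on { ';', 'num', 'x' }: CONFLICT
X has a nullable alternative but only one production, so nothing to check.

So the grammar has 5 FIRST/FOLLOW conflicts (marked CONFLICT above).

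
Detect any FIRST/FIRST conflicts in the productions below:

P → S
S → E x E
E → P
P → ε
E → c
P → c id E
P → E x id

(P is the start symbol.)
A FIRST/FIRST conflict occurs when two productions N → α and N → β for the same non-terminal have FIRST(α) ∩ FIRST(β) ≠ ∅ (with ε ∈ FIRST of a nullable right-hand side, so two nullable alternatives also conflict).

FIRST sets of the non-terminals at (or reachable through a nullable prefix from) the front of some alternative:
  FIRST(S) = { 'c', 'x' }
  FIRST(E) = { 'c', 'x', ε }
  FIRST(P) = { 'c', 'x', ε }

Productions for P:
  P → S: FIRST = { 'c', 'x' }
  P → ε: FIRST = { ε }
  P → c id E: FIRST = { 'c' }
  P → E x id: FIRST = { 'c', 'x' }
Productions for E:
  E → P: FIRST = { 'c', 'x', ε }
  E → c: FIRST = { 'c' }
S has only one production, so no FIRST/FIRST conflict is possible there.

Conflict for P: P → S and P → c id E
  Overlap: { 'c' }
Conflict for P: P → S and P → E x id
  Overlap: { 'c', 'x' }
Conflict for P: P → c id E and P → E x id
  Overlap: { 'c' }
Conflict for E: E → P and E → c
  Overlap: { 'c' }

Answer: Yes. P → S / P → c id E on { 'c' }; P → S / P → E x id on { 'c', 'x' }; P → c id E / P → E x id on { 'c' }; E → P / E → c on { 'c' }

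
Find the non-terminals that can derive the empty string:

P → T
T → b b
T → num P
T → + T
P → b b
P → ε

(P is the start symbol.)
A non-terminal is nullable if it can derive ε (the empty string): either it has an ε-production, or it has a production whose right-hand side consists entirely of nullable non-terminals.

ε-productions: P → ε
So P is immediately nullable.
No further non-terminal can be added: every production for the remaining non-terminals contains a terminal or a non-nullable non-terminal.
Nullable = { 'P' }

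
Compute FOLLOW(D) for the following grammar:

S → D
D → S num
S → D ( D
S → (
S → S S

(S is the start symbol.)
To compute FOLLOW(D), find every occurrence of D on a right-hand side N → α D β: add FIRST(β) \ {ε}, and if β is empty or nullable also add FOLLOW(N). Iterate to a fixed point.

In S → D: D is at the end, add FOLLOW(S)
In S → D ( D: D is followed by '(' D, add FIRST('(' D) \ {ε} = { '(' }
In S → D ( D: D is at the end, add FOLLOW(S)

The FOLLOW sets referred to above (computed the same way, to a fixed point):
  FOLLOW(S) = { $, '(', 'num' }

Taking the union: FOLLOW(D) = { $, '(', 'num' }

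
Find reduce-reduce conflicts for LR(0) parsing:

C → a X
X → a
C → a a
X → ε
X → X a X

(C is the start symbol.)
Yes — I4: [C → a a .] vs [X → a .]

A reduce-reduce conflict occurs when an LR(0) state has two complete items [A → α .] and [B → β .] — both call for a reduction, and with no lookahead the parser cannot choose between them.

Augment with C' → C and build the canonical LR(0) collection (I0 = CLOSURE({[C' → . C]}), then GOTO on every symbol after a dot until no new states appear). It has 8 states:
  I0: { [C → . a X], [C → . a a], [C' → . C] }  — shift
  I1: { [C' → C .] }  — accept
  I2: { [C → a . X], [C → a . a], [X → . X a X], [X → . a], [X → .] }  — shift, reduce
  I3: { [C → a X .], [X → X . a X] }  — shift, reduce
  I4: { [C → a a .], [X → a .] }  — 2 reduces
  I5: { [X → . X a X], [X → . a], [X → .], [X → X a . X] }  — shift, reduce
  I6: { [X → X . a X], [X → X a X .] }  — shift, reduce
  I7: { [X → a .] }  — reduce

I4 contains complete items [C → a a .], [X → a .] — reduce-reduce conflict.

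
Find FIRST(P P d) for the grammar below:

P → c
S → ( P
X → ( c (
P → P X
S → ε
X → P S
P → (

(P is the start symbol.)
{ '(', 'c' }

FIRST sets of the non-terminals involved (from the grammar, by fixed-point iteration):
  FIRST(P) = { '(', 'c' }

To compute FIRST(P P d), process the symbols left to right:
Symbol P is a non-terminal. Add FIRST(P) \ {ε} = { '(', 'c' }
P is not nullable (ε ∉ FIRST(P)), so stop here.
FIRST(P P d) = { '(', 'c' }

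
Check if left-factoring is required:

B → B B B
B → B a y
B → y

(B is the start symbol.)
Yes, B has productions with common prefix 'B'

Left-factoring is needed when two productions for the same non-terminal
share a common prefix on the right-hand side.

Productions for B:
  B → B B B
  B → B a y
  B → y

Found common prefix 'B' in productions for B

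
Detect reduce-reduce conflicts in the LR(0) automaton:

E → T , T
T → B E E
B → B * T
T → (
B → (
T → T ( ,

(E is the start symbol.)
Augment with E' → E and build the canonical LR(0) collection (I0 = CLOSURE({[E' → . E]}), then GOTO on every symbol after a dot until no new states appear). It has 13 states:
  I0: { [B → . (], [B → . B * T], [E → . T , T], [E' → . E], [T → . (], [T → . B E E], [T → . T ( ,] }  — shift
  I1: { [B → ( .], [T → ( .] }  — 2 reduces
  I2: { [B → . (], [B → . B * T], [B → B . * T], [E → . T , T], [T → . (], [T → . B E E], [T → . T ( ,], [T → B . E E] }  — shift
  I3: { [E' → E .] }  — accept
  I4: { [E → T . , T], [T → T . ( ,] }  — shift
  I5: { [T → T ( . ,] }  — shift
  I6: { [B → . (], [B → . B * T], [E → T , . T], [T → . (], [T → . B E E], [T → . T ( ,] }  — shift
  I7: { [E → T , T .], [T → T . ( ,] }  — shift, reduce
  I8: { [T → T ( , .] }  — reduce
  I9: { [B → . (], [B → . B * T], [B → B * . T], [T → . (], [T → . B E E], [T → . T ( ,] }  — shift
  I10: { [B → . (], [B → . B * T], [E → . T , T], [T → . (], [T → . B E E], [T → . T ( ,], [T → B E . E] }  — shift
  I11: { [T → B E E .] }  — reduce
  I12: { [B → B * T .], [T → T . ( ,] }  — shift, reduce

I1 contains complete items [B → ( .], [T → ( .] — reduce-reduce conflict.

Answer: Yes — I1: [B → ( .] vs [T → ( .]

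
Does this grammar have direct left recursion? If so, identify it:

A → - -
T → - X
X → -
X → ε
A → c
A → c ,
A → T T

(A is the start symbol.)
No direct left recursion

Direct left recursion occurs when N → N α for some non-terminal N (the right-hand side begins with the left-hand side itself).

A → - -: starts with '-'
T → - X: starts with '-'
X → -: starts with '-'
X → ε: starts with ε
A → c: starts with c
A → c ,: starts with c
A → T T: starts with T

No direct left recursion found.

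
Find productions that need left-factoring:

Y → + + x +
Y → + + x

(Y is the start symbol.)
Left-factoring is needed when two productions for the same non-terminal
share a common prefix on the right-hand side.

Productions for Y:
  Y → + + x +
  Y → + + x

Found common prefix '+ + x' in productions for Y

Answer: Yes, Y has productions with common prefix '+ + x'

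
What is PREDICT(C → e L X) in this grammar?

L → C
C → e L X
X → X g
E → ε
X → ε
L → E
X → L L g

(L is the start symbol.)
PREDICT(C → e L X) = (FIRST(RHS) \ {ε}) ∪ (FOLLOW(C) if ε ∈ FIRST(RHS), i.e. RHS ⇒* ε)
FIRST(e L X) = { 'e' }
ε ∉ FIRST(e L X), so FOLLOW(C) is not added.
PREDICT(C → e L X) = { 'e' }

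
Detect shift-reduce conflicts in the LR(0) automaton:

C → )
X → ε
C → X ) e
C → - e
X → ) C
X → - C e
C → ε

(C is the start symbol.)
Augment with C' → C and build the canonical LR(0) collection (I0 = CLOSURE({[C' → . C]}), then GOTO on every symbol after a dot until no new states appear). It has 11 states:
  I0: { [C → . )], [C → . - e], [C → . X ) e], [C → .], [C' → . C], [X → . ) C], [X → . - C e], [X → .] }  — shift, 2 reduces
  I1: { [C → ) .], [C → . )], [C → . - e], [C → . X ) e], [C → .], [X → ) . C], [X → . ) C], [X → . - C e], [X → .] }  — shift, 3 reduces
  I2: { [C → - . e], [C → . )], [C → . - e], [C → . X ) e], [C → .], [X → - . C e], [X → . ) C], [X → . - C e], [X → .] }  — shift, 2 reduces
  I3: { [C' → C .] }  — accept
  I4: { [C → X . ) e] }  — shift
  I5: { [C → X ) . e] }  — shift
  I6: { [C → X ) e .] }  — reduce
  I7: { [X → - C . e] }  — shift
  I8: { [C → - e .] }  — reduce
  I9: { [X → - C e .] }  — reduce
  I10: { [X → ) C .] }  — reduce

I0 contains reduce items [C → .], [X → .] and shift items [C → . )], [C → . - e], [X → . ) C], [X → . - C e] — shift-reduce conflict.
I1 contains reduce items [C → .], [C → ) .], [X → .] and shift items [C → . )], [C → . - e], [X → . ) C], [X → . - C e] — shift-reduce conflict.
I2 contains reduce items [C → .], [X → .] and shift items [C → . )], [C → . - e], [C → - . e], [X → . ) C], [X → . - C e] — shift-reduce conflict.

Answer: Yes — I0: [C → .] vs [C → . )]; I1: [C → .] vs [C → . )]; I2: [C → .] vs [C → . )]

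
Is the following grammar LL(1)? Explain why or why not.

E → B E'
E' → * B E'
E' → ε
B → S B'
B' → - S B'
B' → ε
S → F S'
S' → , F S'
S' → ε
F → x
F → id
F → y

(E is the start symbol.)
Relevant sets:
  FOLLOW(E') = { $ }
  FOLLOW(B') = { $, '*' }
  FOLLOW(S') = { $, '*', '-' }

For E':
  PREDICT(E' → '*' B E') = { '*' }
  PREDICT(E' → ε) = { $ }
For B':
  PREDICT(B' → '-' S B') = { '-' }
  PREDICT(B' → ε) = { $, '*' }
For S':
  PREDICT(S' → ',' F S') = { ',' }
  PREDICT(S' → ε) = { $, '*', '-' }
For F:
  PREDICT(F → x) = { 'x' }
  PREDICT(F → id) = { 'id' }
  PREDICT(F → y) = { 'y' }
E, B, S have a single production, so nothing to check there.

All predict sets are disjoint. The grammar IS LL(1).

Answer: Yes, the grammar is LL(1).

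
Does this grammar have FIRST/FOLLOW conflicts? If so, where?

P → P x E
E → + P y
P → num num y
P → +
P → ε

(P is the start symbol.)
Yes. P → P x E with FOLLOW(P) on { 'x' }

Nullable non-terminals: P.
FIRST sets used below: FIRST(P) = { '+', 'num', 'x', ε }

P: nullable alternative(s) P → ε; FOLLOW(P) = { $, 'x', 'y' }
  P → P x E: FIRST \ {ε} = { '+', 'num', 'x' } — overlaps FOLLOW(P) on { 'x' }: CONFLICT
  P → num num y: FIRST \ {ε} = { 'num' } — disjoint from FOLLOW(P)
  P → +: FIRST \ {ε} = { '+' } — disjoint from FOLLOW(P)
  P → ε: FIRST \ {ε} = { } — this is the only nullable alternative, skip

E has no nullable alternative, so no FIRST/FOLLOW check is needed there.

So the grammar has 1 FIRST/FOLLOW conflict (marked CONFLICT above).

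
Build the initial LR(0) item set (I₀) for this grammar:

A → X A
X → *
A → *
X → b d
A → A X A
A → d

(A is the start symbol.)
{ [A → . *], [A → . A X A], [A → . X A], [A → . d], [A' → . A], [X → . *], [X → . b d] }

First, augment the grammar with A' → A
I₀ = CLOSURE({ [A' → . A] }):
  [A' → . A] has the dot before A: add [A → . X A], [A → . *], [A → . A X A], [A → . d]
  [A → . X A] has the dot before X: add [X → . *], [X → . b d]
No further items can be added.

I₀ = { [A → . *], [A → . A X A], [A → . X A], [A → . d], [A' → . A], [X → . *], [X → . b d] }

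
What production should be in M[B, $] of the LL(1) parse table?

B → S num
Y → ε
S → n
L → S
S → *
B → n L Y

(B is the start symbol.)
To find M[B, $], we find productions for B where $ is in the predict set (PREDICT(N → α) = (FIRST(α) \ {ε}) ∪ (FOLLOW(N) if α ⇒* ε)).

Relevant sets:
  FIRST(S) = { '*', 'n' }

B → S num: PREDICT = { '*', 'n' }
B → n L Y: PREDICT = { 'n' }

M[B, $] is empty (no production applies)

Answer: Empty (error entry)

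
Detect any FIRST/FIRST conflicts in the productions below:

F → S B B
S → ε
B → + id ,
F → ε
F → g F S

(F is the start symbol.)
No FIRST/FIRST conflicts.

A FIRST/FIRST conflict occurs when two productions N → α and N → β for the same non-terminal have FIRST(α) ∩ FIRST(β) ≠ ∅ (with ε ∈ FIRST of a nullable right-hand side, so two nullable alternatives also conflict).

FIRST sets of the non-terminals at (or reachable through a nullable prefix from) the front of some alternative:
  FIRST(S) = { ε }
  FIRST(B) = { '+' }

Productions for F:
  F → S B B: FIRST = { '+' }
  F → ε: FIRST = { ε }
  F → g F S: FIRST = { 'g' }
S, B have only one production, so no FIRST/FIRST conflict is possible there.

All alternatives of each non-terminal have pairwise disjoint FIRST sets.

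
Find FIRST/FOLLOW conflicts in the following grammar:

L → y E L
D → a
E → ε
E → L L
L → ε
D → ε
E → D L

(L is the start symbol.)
Nullable non-terminals: D, E, L.
FIRST sets used below: FIRST(L) = { 'y', ε }, FIRST(D) = { 'a', ε }

D: nullable alternative(s) D → ε; FOLLOW(D) = { $, 'y' }
  D → a: FIRST \ {ε} = { 'a' } — disjoint from FOLLOW(D)
  D → ε: FIRST \ {ε} = { } — this is the only nullable alternative, skip

E: nullable alternative(s) E → ε, E → L L, E → D L; FOLLOW(E) = { $, 'y' }
  E → ε: FIRST \ {ε} = { } — disjoint from FOLLOW(E)
  E → L L: FIRST \ {ε} = { 'y' } — overlaps FOLLOW(E) on { 'y' }: CONFLICT
  E → D L: FIRST \ {ε} = { 'a', 'y' } — overlaps FOLLOW(E) on { 'y' }: CONFLICT

L: nullable alternative(s) L → ε; FOLLOW(L) = { $, 'y' }
  L → y E L: FIRST \ {ε} = { 'y' } — overlaps FOLLOW(L) on { 'y' }: CONFLICT
  L → ε: FIRST \ {ε} = { } — this is the only nullable alternative, skip

So the grammar has 3 FIRST/FOLLOW conflicts (marked CONFLICT above).

Answer: Yes. L → y E L with FOLLOW(L) on { 'y' }; E → L L with FOLLOW(E) on { 'y' }; E → D L with FOLLOW(E) on { 'y' }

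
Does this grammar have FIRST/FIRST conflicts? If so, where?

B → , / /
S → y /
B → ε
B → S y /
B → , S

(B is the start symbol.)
Yes. B → ',' '/' '/' / B → ',' S on { ',' }

FIRST sets of the non-terminals at (or reachable through a nullable prefix from) the front of some alternative:
  FIRST(S) = { 'y' }

Productions for B:
  B → , / /: FIRST = { ',' }
  B → ε: FIRST = { ε }
  B → S y /: FIRST = { 'y' }
  B → , S: FIRST = { ',' }
S has only one production, so no FIRST/FIRST conflict is possible there.

Conflict for B: B → , / / and B → , S
  Overlap: { ',' }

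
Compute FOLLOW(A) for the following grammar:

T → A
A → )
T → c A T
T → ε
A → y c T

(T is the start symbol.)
To compute FOLLOW(A), find every occurrence of A on a right-hand side N → α A β: add FIRST(β) \ {ε}, and if β is empty or nullable also add FOLLOW(N). Iterate to a fixed point.

In T → A: A is at the end, add FOLLOW(T)
In T → c A T: A is followed by T, add FIRST(T) \ {ε} = { ')', 'c', 'y' }
  T is nullable, so also add FOLLOW(T)

The FOLLOW sets referred to above (computed the same way, to a fixed point):
  FOLLOW(T) = { $, ')', 'c', 'y' }

Taking the union: FOLLOW(A) = { $, ')', 'c', 'y' }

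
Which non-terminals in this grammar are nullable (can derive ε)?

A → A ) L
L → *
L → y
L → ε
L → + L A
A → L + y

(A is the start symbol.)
A non-terminal is nullable if it can derive ε (the empty string): either it has an ε-production, or it has a production whose right-hand side consists entirely of nullable non-terminals.

ε-productions: L → ε
So L is immediately nullable.
No further non-terminal can be added: every production for the remaining non-terminals contains a terminal or a non-nullable non-terminal.
Nullable = { 'L' }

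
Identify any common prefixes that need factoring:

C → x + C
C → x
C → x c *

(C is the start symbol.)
Left-factoring is needed when two productions for the same non-terminal
share a common prefix on the right-hand side.

Productions for C:
  C → x + C
  C → x
  C → x c *

Found common prefix 'x' in productions for C

Answer: Yes, C has productions with common prefix 'x'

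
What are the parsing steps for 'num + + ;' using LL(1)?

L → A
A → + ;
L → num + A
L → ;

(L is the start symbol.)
Stack is shown with the top on the left.

Stack      Input        Action
------------------------------
L $        num + + ; $  output L → num + A
num + A $  num + + ; $  match 'num'
+ A $      + + ; $      match '+'
A $        + ; $        output A → + ;
+ ; $      + ; $        match '+'
; $        ; $          match ';'
$          $            accept

The string is accepted.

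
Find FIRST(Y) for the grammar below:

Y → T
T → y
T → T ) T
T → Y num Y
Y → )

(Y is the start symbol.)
To compute FIRST(Y), examine every production with Y on the left-hand side, reading each right-hand side left to right until a non-nullable symbol is reached.

FIRST sets of the other non-terminals involved (by the same procedure, iterated to a fixed point):
  FIRST(T) = { ')', 'y' }

From Y → T:
  - T is a non-terminal: add FIRST(T) \ {ε} = { ')', 'y' }
    T is not nullable, so stop
From Y → ):
  - ')' is a terminal: add ')' and stop

Collecting: FIRST(Y) = { ')', 'y' }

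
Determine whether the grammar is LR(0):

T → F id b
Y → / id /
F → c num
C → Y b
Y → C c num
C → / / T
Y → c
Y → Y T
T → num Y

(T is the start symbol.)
A grammar is LR(0) if no state in the canonical LR(0) collection has:
  - both a shift item (dot before a terminal) and a complete item (shift-reduce conflict), or
  - two or more complete items (reduce-reduce conflict; the accept item [T' → T .] counts as a complete item here).

Augment with T' → T and build the canonical LR(0) collection (I0 = CLOSURE({[T' → . T]}), then GOTO on every symbol after a dot until no new states appear). It has 20 states:
  I0: { [F → . c num], [T → . F id b], [T → . num Y], [T' → . T] }  — shift
  I1: { [T → F . id b] }  — shift
  I2: { [T' → T .] }  — accept
  I3: { [F → c . num] }  — shift
  I4: { [C → . / / T], [C → . Y b], [T → num . Y], [Y → . / id /], [Y → . C c num], [Y → . Y T], [Y → . c] }  — shift
  I5: { [C → / . / T], [Y → / . id /] }  — shift
  I6: { [Y → C . c num] }  — shift
  I7: { [C → Y . b], [F → . c num], [T → . F id b], [T → . num Y], [T → num Y .], [Y → Y . T] }  — shift, reduce
  I8: { [Y → c .] }  — reduce
  I9: { [Y → Y T .] }  — reduce
  I10: { [C → Y b .] }  — reduce
  I11: { [Y → C c . num] }  — shift
  I12: { [Y → C c num .] }  — reduce
  I13: { [C → / / . T], [F → . c num], [T → . F id b], [T → . num Y] }  — shift
  I14: { [Y → / id . /] }  — shift
  I15: { [Y → / id / .] }  — reduce
  I16: { [C → / / T .] }  — reduce
  I17: { [F → c num .] }  — reduce
  I18: { [T → F id . b] }  — shift
  I19: { [T → F id b .] }  — reduce

Conflict in state I7:
  Shift-reduce conflict between [T → num Y .] and [C → Y . b]
So the grammar is NOT LR(0).

Answer: No. Shift-reduce conflict between [T → num Y .] and [C → Y . b]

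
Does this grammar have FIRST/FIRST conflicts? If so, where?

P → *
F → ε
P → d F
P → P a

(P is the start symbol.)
Yes. P → '*' / P → P a on { '*' }; P → d F / P → P a on { 'd' }

A FIRST/FIRST conflict occurs when two productions N → α and N → β for the same non-terminal have FIRST(α) ∩ FIRST(β) ≠ ∅ (with ε ∈ FIRST of a nullable right-hand side, so two nullable alternatives also conflict).

FIRST sets of the non-terminals at (or reachable through a nullable prefix from) the front of some alternative:
  FIRST(P) = { '*', 'd' }

Productions for P:
  P → *: FIRST = { '*' }
  P → d F: FIRST = { 'd' }
  P → P a: FIRST = { '*', 'd' }
F has only one production, so no FIRST/FIRST conflict is possible there.

Conflict for P: P → * and P → P a
  Overlap: { '*' }
Conflict for P: P → d F and P → P a
  Overlap: { 'd' }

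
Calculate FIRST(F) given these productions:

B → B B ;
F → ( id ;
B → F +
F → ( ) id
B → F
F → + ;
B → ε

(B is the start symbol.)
{ '(', '+' }

To compute FIRST(F), examine every production with F on the left-hand side, reading each right-hand side left to right until a non-nullable symbol is reached.

From F → ( id ;:
  - '(' is a terminal: add '(' and stop
From F → ( ) id:
  - '(' is a terminal: add '(' and stop
From F → + ;:
  - '+' is a terminal: add '+' and stop

Collecting: FIRST(F) = { '(', '+' }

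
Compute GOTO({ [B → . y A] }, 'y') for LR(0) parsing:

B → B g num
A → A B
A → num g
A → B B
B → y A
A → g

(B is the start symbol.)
{ [A → . A B], [A → . B B], [A → . g], [A → . num g], [B → . B g num], [B → . y A], [B → y . A] }

GOTO(I, 'y') = CLOSURE({ [A → αX.β] : [A → α.Xβ] ∈ I, X = 'y' })

Items with dot before 'y', with the dot advanced:
  [B → . y A] → [B → y . A]
Closure of the advanced items:
  [B → y . A] has the dot before A: add [A → . A B], [A → . num g], [A → . B B], [A → . g]
  [A → . B B] has the dot before B: add [B → . B g num], [B → . y A]

GOTO = { [A → . A B], [A → . B B], [A → . g], [A → . num g], [B → . B g num], [B → . y A], [B → y . A] }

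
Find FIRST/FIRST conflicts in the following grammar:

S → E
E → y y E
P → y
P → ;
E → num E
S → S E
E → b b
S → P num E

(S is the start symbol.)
A FIRST/FIRST conflict occurs when two productions N → α and N → β for the same non-terminal have FIRST(α) ∩ FIRST(β) ≠ ∅ (with ε ∈ FIRST of a nullable right-hand side, so two nullable alternatives also conflict).

FIRST sets of the non-terminals at (or reachable through a nullable prefix from) the front of some alternative:
  FIRST(E) = { 'b', 'num', 'y' }
  FIRST(S) = { ';', 'b', 'num', 'y' }
  FIRST(P) = { ';', 'y' }

Productions for S:
  S → E: FIRST = { 'b', 'num', 'y' }
  S → S E: FIRST = { ';', 'b', 'num', 'y' }
  S → P num E: FIRST = { ';', 'y' }
Productions for E:
  E → y y E: FIRST = { 'y' }
  E → num E: FIRST = { 'num' }
  E → b b: FIRST = { 'b' }
Productions for P:
  P → y: FIRST = { 'y' }
  P → ;: FIRST = { ';' }

Conflict for S: S → E and S → S E
  Overlap: { 'b', 'num', 'y' }
Conflict for S: S → E and S → P num E
  Overlap: { 'y' }
Conflict for S: S → S E and S → P num E
  Overlap: { ';', 'y' }

Answer: Yes. S → E / S → S E on { 'b', 'num', 'y' }; S → E / S → P num E on { 'y' }; S → S E / S → P num E on { ';', 'y' }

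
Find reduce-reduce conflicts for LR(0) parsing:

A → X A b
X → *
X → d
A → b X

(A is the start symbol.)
Augment with A' → A and build the canonical LR(0) collection (I0 = CLOSURE({[A' → . A]}), then GOTO on every symbol after a dot until no new states appear). It has 9 states:
  I0: { [A → . X A b], [A → . b X], [A' → . A], [X → . *], [X → . d] }  — shift
  I1: { [X → * .] }  — reduce
  I2: { [A' → A .] }  — accept
  I3: { [A → . X A b], [A → . b X], [A → X . A b], [X → . *], [X → . d] }  — shift
  I4: { [A → b . X], [X → . *], [X → . d] }  — shift
  I5: { [X → d .] }  — reduce
  I6: { [A → b X .] }  — reduce
  I7: { [A → X A . b] }  — shift
  I8: { [A → X A b .] }  — reduce

No state contains more than one complete item.

Answer: No reduce-reduce conflicts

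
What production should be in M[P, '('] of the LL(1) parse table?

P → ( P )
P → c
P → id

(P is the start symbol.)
P → ( P )

To find M[P, '('], we find productions for P where '(' is in the predict set (PREDICT(N → α) = (FIRST(α) \ {ε}) ∪ (FOLLOW(N) if α ⇒* ε)).

P → ( P ): PREDICT = { '(' }
  '(' is in predict set, so this production goes in M[P, '(']
P → c: PREDICT = { 'c' }
P → id: PREDICT = { 'id' }

M[P, '('] = P → ( P )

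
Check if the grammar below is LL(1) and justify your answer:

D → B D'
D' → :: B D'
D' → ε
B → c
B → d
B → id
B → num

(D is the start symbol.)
A grammar is LL(1) if for each non-terminal N with multiple productions, the predict sets of those productions are pairwise disjoint, where PREDICT(N → α) = (FIRST(α) \ {ε}) ∪ (FOLLOW(N) if α ⇒* ε).

Relevant sets:
  FOLLOW(D') = { $ }

For D':
  PREDICT(D' → :: B D') = { '::' }
  PREDICT(D' → ε) = { $ }
For B:
  PREDICT(B → c) = { 'c' }
  PREDICT(B → d) = { 'd' }
  PREDICT(B → id) = { 'id' }
  PREDICT(B → num) = { 'num' }
D has a single production, so nothing to check there.

All predict sets are disjoint. The grammar IS LL(1).

Answer: Yes, the grammar is LL(1).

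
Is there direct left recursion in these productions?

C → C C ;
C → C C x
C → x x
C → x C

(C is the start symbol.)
Yes, C is left-recursive

Direct left recursion occurs when N → N α for some non-terminal N (the right-hand side begins with the left-hand side itself).

C → C C ;: LEFT RECURSIVE (starts with C)
C → C C x: LEFT RECURSIVE (starts with C)
C → x x: starts with x
C → x C: starts with x

The grammar has direct left recursion on: C.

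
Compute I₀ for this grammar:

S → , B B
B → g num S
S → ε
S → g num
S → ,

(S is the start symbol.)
{ [S → . , B B], [S → . ,], [S → . g num], [S → .], [S' → . S] }

First, augment the grammar with S' → S
I₀ = CLOSURE({ [S' → . S] }):
  [S' → . S] has the dot before S: add [S → . , B B], [S → .], [S → . g num], [S → . ,]
No further items can be added.

I₀ = { [S → . , B B], [S → . ,], [S → . g num], [S → .], [S' → . S] }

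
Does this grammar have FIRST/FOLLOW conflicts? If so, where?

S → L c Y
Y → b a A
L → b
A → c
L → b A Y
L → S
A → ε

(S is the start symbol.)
Nullable non-terminals: A.

A: nullable alternative(s) A → ε; FOLLOW(A) = { $, 'b', 'c' }
  A → c: FIRST \ {ε} = { 'c' } — overlaps FOLLOW(A) on { 'c' }: CONFLICT
  A → ε: FIRST \ {ε} = { } — this is the only nullable alternative, skip

L, S, Y have no nullable alternative, so no FIRST/FOLLOW check is needed there.

So the grammar has 1 FIRST/FOLLOW conflict (marked CONFLICT above).

Answer: Yes. A → c with FOLLOW(A) on { 'c' }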